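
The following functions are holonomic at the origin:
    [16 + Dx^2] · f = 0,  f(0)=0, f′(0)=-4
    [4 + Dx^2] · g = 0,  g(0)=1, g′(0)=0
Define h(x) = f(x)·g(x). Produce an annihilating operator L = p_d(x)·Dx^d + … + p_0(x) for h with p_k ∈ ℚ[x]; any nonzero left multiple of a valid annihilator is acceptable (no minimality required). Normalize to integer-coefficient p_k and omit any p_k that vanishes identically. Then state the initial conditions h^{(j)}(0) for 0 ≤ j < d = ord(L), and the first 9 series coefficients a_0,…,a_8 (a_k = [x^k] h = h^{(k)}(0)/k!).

f: a_k = 0, -4, 0, 32/3, 0, -128/15, 0, 1024/315, 0, …
g: a_k = 1, 0, -2, 0, 2/3, 0, -4/45, 0, 2/315, …
h₀=f·g: eliminate ⇒ L₀, order ≤ 2·2.
L = 144 + 40·Dx^2 + Dx^4  (order 4).
h: a_k = 0, -4, 0, 56/3, 0, -488/15, 0, 8752/315, 0, …
ICs: h(0) = 0, h′(0) = -4, h′′(0) = 0, h′′′(0) = 112.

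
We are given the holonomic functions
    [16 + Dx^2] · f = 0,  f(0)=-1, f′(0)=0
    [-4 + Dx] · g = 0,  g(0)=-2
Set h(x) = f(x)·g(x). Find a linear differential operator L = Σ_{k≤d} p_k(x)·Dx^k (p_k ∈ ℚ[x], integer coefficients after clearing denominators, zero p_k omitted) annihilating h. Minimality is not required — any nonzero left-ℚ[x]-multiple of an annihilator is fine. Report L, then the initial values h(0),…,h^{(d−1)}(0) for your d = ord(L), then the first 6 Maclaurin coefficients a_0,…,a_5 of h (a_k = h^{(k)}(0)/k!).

f: a_k = -1, 0, 8, 0, -32/3, 0, …
g: a_k = -2, -8, -16, -64/3, -64/3, -256/15, …
f·g: L₀ = L_f ⊗_s L_g, ord ≤ 2·1.
L = 32 - 8·Dx + Dx^2  (order 2).
h: a_k = 2, 8, 0, -128/3, -256/3, -1024/15, …
ICs: h(0) = 2, h′(0) = 8.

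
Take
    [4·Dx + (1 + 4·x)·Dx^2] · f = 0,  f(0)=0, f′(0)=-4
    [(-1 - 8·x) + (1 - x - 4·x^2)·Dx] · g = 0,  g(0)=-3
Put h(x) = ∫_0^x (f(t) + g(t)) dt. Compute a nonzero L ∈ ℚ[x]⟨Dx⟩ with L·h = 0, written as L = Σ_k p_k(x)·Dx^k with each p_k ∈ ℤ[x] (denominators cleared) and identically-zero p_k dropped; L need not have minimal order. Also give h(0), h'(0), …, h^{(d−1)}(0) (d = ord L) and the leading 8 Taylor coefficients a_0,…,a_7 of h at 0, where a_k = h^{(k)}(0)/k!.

f: a_k = 0, -4, 8, -64/3, 64, -1024/5, 2048/3, -16384/7, …
g: a_k = -3, -3, -15, -27, -87, -195, -543, -1323, …
Weyl lclm of L_f,L_g ⇒ L₀ (ord ≤ 3).
Integrate: L := L₀·Dx.
L = (-268 - 1616·x - 5504·x^2 - 4608·x^3 - 6144·x^4)·Dx^2 + (-11 - 360·x - 3008·x^2 - 7680·x^3 - 9472·x^4 - 10240·x^5)·Dx^3 + (7 + 67·x + 154·x^2 - 136·x^3 - 928·x^4 - 2176·x^5 - 2048·x^6)·Dx^4  (order 4).
h: a_k = 0, -3, -7/2, -7/3, -145/12, -23/5, -1999/30, 419/21, …
ICs: h(0) = 0, h′(0) = -3, h′′(0) = -7, h′′′(0) = -14.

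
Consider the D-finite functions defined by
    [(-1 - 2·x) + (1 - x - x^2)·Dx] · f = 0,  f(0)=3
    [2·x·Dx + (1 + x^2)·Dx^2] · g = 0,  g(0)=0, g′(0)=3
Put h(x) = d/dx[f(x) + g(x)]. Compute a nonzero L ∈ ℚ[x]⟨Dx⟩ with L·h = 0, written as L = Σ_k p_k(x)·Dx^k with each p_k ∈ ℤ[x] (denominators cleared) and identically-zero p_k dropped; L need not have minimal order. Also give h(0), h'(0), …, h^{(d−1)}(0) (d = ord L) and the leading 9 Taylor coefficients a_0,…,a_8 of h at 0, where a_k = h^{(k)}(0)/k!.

f: a_k = 3, 3, 6, 9, 15, 24, 39, 63, 102, …
g: a_k = 0, 3, 0, -1, 0, 3/5, 0, -3/7, 0, …
f+g: L₀ = lclm(L_f,L_g), ord ≤ 1+2.
h=h₀': d/dx-closure on L₀ ⇒ L.
L = (-4 + 16·x + 64·x^2 + 72·x^3 + 66·x^4 + 6·x^6) + (10 + 24·x + 28·x^2 + 60·x^3 + 65·x^4 + 50·x^5 + 3·x^6 + 6·x^7)·Dx + (-2 - 2·x - 2·x^2 + 8·x^3 + 5·x^4 + 11·x^5 + 6·x^6 + x^7 + x^8)·Dx^2  (order 2).
h: a_k = 6, 12, 24, 60, 123, 234, 438, 816, 1488, …
ICs: h(0) = 6, h′(0) = 12.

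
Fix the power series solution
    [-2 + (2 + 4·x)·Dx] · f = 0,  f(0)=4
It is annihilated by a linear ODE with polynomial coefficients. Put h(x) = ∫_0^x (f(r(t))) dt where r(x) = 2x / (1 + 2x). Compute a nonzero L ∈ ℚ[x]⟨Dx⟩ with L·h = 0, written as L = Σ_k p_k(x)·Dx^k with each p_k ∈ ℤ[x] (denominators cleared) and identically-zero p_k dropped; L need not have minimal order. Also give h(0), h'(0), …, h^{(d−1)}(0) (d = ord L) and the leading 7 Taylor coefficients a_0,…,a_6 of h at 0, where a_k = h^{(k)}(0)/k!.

L = -2·Dx + (1 + 8·x + 12·x^2)·Dx^2  (order 2).
h: a_k = 0, 4, 4, -8, 20, -296/5, 200, …
ICs: h(0) = 0, h′(0) = 4.

f: a_k = 4, 4, -2, 2, -5/2, 7/2, -21/4, …
Change of var in L_f (x↦r) gives L₀.
h=∫h₀ ⇒ L = L₀·Dx.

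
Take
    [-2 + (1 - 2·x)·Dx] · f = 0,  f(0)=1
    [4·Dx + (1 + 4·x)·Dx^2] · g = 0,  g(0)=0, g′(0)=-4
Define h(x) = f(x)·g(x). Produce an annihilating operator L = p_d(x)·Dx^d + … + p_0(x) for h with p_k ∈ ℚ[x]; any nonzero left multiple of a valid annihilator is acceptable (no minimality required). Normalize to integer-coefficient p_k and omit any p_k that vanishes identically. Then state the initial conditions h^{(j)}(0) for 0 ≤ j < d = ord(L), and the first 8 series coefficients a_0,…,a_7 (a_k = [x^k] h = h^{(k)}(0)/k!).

f: a_k = 1, 2, 4, 8, 16, 32, 64, 128, …
g: a_k = 0, -4, 8, -64/3, 64, -1024/5, 2048/3, -16384/7, …
Sym-product of L_f,L_g gives L₀ (≤ ord 2).
L = 8 + 24·x·Dx + (-1 - 2·x + 8·x^2)·Dx^2  (order 2).
h: a_k = 0, -4, 0, -64/3, 64/3, -2432/15, 1792/5, -56832/35, …
ICs: h(0) = 0, h′(0) = -4.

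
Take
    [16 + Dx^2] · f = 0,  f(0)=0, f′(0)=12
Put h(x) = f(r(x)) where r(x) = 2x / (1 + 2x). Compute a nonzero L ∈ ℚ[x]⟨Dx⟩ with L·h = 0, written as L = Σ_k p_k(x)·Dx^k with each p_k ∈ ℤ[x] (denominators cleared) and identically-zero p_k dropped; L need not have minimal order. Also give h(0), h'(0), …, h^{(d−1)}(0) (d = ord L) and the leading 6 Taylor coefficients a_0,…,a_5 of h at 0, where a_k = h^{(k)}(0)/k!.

L = 64 + (4 + 24·x + 48·x^2 + 32·x^3)·Dx + (1 + 8·x + 24·x^2 + 32·x^3 + 16·x^4)·Dx^2  (order 2).
h: a_k = 0, 24, -48, -160, 1344, -24704/5, …
ICs: h(0) = 0, h′(0) = 24.

f: a_k = 0, 12, 0, -32, 0, 128/5, …
L₀ from L_f via x↦r, Dx↦r'^{-1}Dx.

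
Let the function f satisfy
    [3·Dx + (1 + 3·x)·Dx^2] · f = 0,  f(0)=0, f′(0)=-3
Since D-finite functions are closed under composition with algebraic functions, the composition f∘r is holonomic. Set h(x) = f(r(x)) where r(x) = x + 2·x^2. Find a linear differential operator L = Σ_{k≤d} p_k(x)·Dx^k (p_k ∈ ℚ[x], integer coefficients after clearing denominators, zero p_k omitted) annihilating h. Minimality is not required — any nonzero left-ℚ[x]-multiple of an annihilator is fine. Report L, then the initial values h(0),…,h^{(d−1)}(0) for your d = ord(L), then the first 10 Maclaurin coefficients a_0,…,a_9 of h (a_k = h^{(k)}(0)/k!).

L = (-1 + 12·x + 24·x^2)·Dx + (1 + 7·x + 18·x^2 + 24·x^3)·Dx^2  (order 2).
h: a_k = 0, -3, -3/2, 9, -63/4, 27/5, 99/2, -1053/7, 1377/8, 243, …
ICs: h(0) = 0, h′(0) = -3.

f: a_k = 0, -3, 9/2, -9, 81/4, -243/5, 243/2, -2187/7, 6561/8, -2187, …
Change of var in L_f (x↦r) gives L₀.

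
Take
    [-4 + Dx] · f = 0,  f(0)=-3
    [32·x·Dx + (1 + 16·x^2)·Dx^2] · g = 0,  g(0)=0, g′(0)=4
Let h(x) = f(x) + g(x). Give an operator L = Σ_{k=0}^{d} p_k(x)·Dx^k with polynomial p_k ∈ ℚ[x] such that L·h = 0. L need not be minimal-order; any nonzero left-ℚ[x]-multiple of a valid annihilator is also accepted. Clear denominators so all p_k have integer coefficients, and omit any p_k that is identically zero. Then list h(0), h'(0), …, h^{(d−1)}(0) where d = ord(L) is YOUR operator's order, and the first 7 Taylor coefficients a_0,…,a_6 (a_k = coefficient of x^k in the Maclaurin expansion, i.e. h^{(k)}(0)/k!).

f: a_k = -3, -12, -24, -32, -32, -128/5, -256/15, …
g: a_k = 0, 4, 0, -64/3, 0, 1024/5, 0, …
L₀ := lclm(L_f,L_g); ord L₀ ≤ 1+2.
L = (32 - 256·x - 512·x^2)·Dx + (-12 + 48·x + 64·x^2 - 256·x^3)·Dx^2 + (1 + 4·x + 16·x^2 + 64·x^3)·Dx^3  (order 3).
h: a_k = -3, -8, -24, -160/3, -32, 896/5, -256/15, …
ICs: h(0) = -3, h′(0) = -8, h′′(0) = -48.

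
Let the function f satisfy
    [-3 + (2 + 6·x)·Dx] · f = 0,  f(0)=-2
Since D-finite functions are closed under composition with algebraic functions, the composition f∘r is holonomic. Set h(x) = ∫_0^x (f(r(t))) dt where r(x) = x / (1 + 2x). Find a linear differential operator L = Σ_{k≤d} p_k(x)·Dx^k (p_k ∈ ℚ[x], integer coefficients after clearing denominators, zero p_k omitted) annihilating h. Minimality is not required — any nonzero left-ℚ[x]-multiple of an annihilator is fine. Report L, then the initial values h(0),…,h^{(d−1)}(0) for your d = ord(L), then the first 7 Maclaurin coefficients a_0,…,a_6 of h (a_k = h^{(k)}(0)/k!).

f: a_k = -2, -3, 9/4, -27/8, 405/64, -1701/128, 15309/512, …
L₀ from L_f via x↦r, Dx↦r'^{-1}Dx.
Integrate: L := L₀·Dx.
L = -3·Dx + (2 + 14·x + 20·x^2)·Dx^2  (order 2).
h: a_k = 0, -2, -3/2, 11/4, -195/32, 993/64, -11303/256, …
ICs: h(0) = 0, h′(0) = -2.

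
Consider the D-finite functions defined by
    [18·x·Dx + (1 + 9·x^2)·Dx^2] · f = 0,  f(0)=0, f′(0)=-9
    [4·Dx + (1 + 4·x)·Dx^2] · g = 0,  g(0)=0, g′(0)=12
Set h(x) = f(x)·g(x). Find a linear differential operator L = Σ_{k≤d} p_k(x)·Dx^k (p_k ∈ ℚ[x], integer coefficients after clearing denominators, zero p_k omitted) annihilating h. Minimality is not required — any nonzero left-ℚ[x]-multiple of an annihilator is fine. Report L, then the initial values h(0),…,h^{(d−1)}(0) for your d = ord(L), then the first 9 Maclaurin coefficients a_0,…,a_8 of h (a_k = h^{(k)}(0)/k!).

L = (2448 + 17280·x + 76464·x^2 + 518400·x^3 + 1399680·x^4 + 2426112·x^5 + 1679616·x^7)·Dx + (452 + 10800·x + 98028·x^2 + 491184·x^3 + 1840320·x^4 + 4339008·x^5 + 6531840·x^6 + 1259712·x^7 + 5878656·x^8)·Dx^2 + (136 + 1912·x + 18576·x^2 + 103608·x^3 + 389448·x^4 + 1100304·x^5 + 2239488·x^6 + 3277584·x^7 + 1259712·x^8 + 3359232·x^9)·Dx^3 + (13 + 176·x + 1234·x^2 + 6048·x^3 + 22833·x^4 + 68688·x^5 + 154224·x^6 + 279936·x^7 + 399492·x^8 + 209952·x^9 + 419904·x^10)·Dx^4  (order 4).
h: a_k = 0, 0, -108, 216, -252, 1080, -27756/5, 83736/5, -223452/5, …
ICs: h(0) = 0, h′(0) = 0, h′′(0) = -216, h′′′(0) = 1296.

f: a_k = 0, -9, 0, 27, 0, -729/5, 0, 6561/7, 0, …
g: a_k = 0, 12, -24, 64, -192, 3072/5, -2048, 49152/7, -24576, …
Product ⇒ symmetric product L₀, ord ≤ 4.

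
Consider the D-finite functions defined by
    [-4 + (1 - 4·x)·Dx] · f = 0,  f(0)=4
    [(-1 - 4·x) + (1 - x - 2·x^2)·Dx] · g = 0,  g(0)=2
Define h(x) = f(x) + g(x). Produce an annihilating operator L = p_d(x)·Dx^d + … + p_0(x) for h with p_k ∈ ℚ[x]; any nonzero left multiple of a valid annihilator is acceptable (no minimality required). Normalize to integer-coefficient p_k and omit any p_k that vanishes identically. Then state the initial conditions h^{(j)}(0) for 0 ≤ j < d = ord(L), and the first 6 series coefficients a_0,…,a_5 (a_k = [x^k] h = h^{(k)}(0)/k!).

L = (-8 - 144·x + 96·x^2 - 128·x^3) + (26 - 28·x - 120·x^2 + 128·x^3 - 256·x^4)·Dx + (-3 + 19·x - 34·x^2 + 24·x^3 + 16·x^4 - 64·x^5)·Dx^2  (order 2).
h: a_k = 6, 18, 70, 266, 1046, 4138, …
ICs: h(0) = 6, h′(0) = 18.

f: a_k = 4, 16, 64, 256, 1024, 4096, …
g: a_k = 2, 2, 6, 10, 22, 42, …
f+g: L₀ = lclm(L_f,L_g), ord ≤ 1+1.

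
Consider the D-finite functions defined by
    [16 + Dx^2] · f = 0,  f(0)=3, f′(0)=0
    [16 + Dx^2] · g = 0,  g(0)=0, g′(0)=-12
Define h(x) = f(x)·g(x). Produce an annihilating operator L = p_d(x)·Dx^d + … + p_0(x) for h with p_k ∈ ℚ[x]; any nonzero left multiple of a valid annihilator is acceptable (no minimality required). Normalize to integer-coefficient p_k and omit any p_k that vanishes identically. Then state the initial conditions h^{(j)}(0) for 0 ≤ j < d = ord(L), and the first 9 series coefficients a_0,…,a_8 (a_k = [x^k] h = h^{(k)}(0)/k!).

L = 64·Dx + Dx^3  (order 3).
h: a_k = 0, -36, 0, 384, 0, -6144/5, 0, 65536/35, 0, …
ICs: h(0) = 0, h′(0) = -36, h′′(0) = 0.

f: a_k = 3, 0, -24, 0, 32, 0, -256/15, 0, 512/105, …
g: a_k = 0, -12, 0, 32, 0, -128/5, 0, 1024/105, 0, …
Sym-product of L_f,L_g gives L₀ (≤ ord 4).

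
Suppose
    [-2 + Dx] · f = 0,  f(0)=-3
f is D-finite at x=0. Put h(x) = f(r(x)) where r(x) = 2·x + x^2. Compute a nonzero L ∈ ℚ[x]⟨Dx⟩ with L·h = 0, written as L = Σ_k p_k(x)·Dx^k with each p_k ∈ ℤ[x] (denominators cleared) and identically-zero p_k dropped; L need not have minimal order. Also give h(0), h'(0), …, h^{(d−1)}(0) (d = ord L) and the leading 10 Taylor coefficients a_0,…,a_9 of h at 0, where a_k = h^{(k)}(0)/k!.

L = (-4 - 4·x) + Dx  (order 1).
h: a_k = -3, -12, -30, -56, -86, -568/5, -1996/15, -2960/21, -14386/105, -116744/945, …
ICs: h(0) = -3.

f: a_k = -3, -6, -6, -4, -2, -4/5, -4/15, -8/105, -2/105, -4/945, …
Change of var in L_f (x↦r) gives L₀.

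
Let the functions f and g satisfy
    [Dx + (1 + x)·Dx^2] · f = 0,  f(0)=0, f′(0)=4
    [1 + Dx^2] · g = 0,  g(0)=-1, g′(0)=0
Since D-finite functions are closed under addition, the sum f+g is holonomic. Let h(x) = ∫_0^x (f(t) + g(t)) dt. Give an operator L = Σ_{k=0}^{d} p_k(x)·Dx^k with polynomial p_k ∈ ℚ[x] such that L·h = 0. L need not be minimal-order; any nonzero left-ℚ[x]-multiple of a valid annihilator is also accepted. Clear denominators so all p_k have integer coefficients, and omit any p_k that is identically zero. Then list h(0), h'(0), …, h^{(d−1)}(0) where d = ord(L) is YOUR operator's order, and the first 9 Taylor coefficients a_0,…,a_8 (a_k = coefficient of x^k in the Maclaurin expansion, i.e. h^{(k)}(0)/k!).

f: a_k = 0, 4, -2, 4/3, -1, 4/5, -2/3, 4/7, -1/2, …
g: a_k = -1, 0, 1/2, 0, -1/24, 0, 1/720, 0, -1/40320, …
L₀ := lclm(L_f,L_g); ord L₀ ≤ 2+2.
∫: right-multiply L₀ by Dx.
L = (7 + 2·x + x^2)·Dx^2 + (3 + 5·x + 3·x^2 + x^3)·Dx^3 + (7 + 2·x + x^2)·Dx^4 + (3 + 5·x + 3·x^2 + x^3)·Dx^5  (order 5).
h: a_k = 0, -1, 2, -1/2, 1/3, -5/24, 2/15, -479/5040, 1/14, …
ICs: h(0) = 0, h′(0) = -1, h′′(0) = 4, h′′′(0) = -3, h′′′′(0) = 8.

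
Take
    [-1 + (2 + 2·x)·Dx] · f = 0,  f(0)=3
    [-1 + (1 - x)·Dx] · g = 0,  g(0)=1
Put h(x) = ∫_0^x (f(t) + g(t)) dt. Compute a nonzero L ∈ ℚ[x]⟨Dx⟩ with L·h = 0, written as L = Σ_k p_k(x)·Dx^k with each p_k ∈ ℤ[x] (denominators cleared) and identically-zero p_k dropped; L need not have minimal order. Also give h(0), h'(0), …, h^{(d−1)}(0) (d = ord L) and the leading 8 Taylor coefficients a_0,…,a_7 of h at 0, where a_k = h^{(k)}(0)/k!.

L = (5 + 3·x)·Dx + (-9 - 14·x - 9·x^2)·Dx^2 + (2 + 6·x - 2·x^2 - 6·x^3)·Dx^3  (order 3).
h: a_k = 0, 4, 5/4, 5/24, 19/64, 113/640, 277/1536, 961/7168, …
ICs: h(0) = 0, h′(0) = 4, h′′(0) = 5/2.

f: a_k = 3, 3/2, -3/8, 3/16, -15/128, 21/256, -63/1024, 99/2048, …
g: a_k = 1, 1, 1, 1, 1, 1, 1, 1, …
Weyl lclm of L_f,L_g ⇒ L₀ (ord ≤ 2).
h=∫₀ˣh₀: take L = L₀·Dx.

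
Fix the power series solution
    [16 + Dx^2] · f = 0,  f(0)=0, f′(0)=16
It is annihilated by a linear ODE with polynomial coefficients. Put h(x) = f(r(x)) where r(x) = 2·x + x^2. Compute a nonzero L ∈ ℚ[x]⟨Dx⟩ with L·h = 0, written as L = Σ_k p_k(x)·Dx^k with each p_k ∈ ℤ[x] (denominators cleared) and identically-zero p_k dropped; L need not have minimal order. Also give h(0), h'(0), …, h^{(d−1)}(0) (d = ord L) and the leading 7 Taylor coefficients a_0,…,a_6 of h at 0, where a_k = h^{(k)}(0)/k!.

L = (64 + 192·x + 192·x^2 + 64·x^3) - Dx + (1 + x)·Dx^2  (order 2).
h: a_k = 0, 32, 16, -1024/3, -512, 12544/15, 2688, …
ICs: h(0) = 0, h′(0) = 32.

f: a_k = 0, 16, 0, -128/3, 0, 512/15, 0, …
Substitute x→r, Dx→(1/r')Dx; clear ⇒ L₀.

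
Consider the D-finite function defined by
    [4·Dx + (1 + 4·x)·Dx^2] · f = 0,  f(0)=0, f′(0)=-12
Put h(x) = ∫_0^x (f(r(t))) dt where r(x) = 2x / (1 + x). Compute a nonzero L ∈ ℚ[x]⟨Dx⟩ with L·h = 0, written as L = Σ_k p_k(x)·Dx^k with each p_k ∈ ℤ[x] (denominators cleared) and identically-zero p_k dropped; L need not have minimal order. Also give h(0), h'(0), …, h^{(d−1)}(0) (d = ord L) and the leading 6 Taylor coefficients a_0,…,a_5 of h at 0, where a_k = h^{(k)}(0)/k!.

f: a_k = 0, -12, 24, -64, 192, -3072/5, …
h₀=f(r): pull back L_f along r ⇒ L₀.
Integrate: L := L₀·Dx.
L = (10 + 18·x)·Dx^2 + (1 + 10·x + 9·x^2)·Dx^3  (order 3).
h: a_k = 0, 0, -12, 40, -182, 984, …
ICs: h(0) = 0, h′(0) = 0, h′′(0) = -24.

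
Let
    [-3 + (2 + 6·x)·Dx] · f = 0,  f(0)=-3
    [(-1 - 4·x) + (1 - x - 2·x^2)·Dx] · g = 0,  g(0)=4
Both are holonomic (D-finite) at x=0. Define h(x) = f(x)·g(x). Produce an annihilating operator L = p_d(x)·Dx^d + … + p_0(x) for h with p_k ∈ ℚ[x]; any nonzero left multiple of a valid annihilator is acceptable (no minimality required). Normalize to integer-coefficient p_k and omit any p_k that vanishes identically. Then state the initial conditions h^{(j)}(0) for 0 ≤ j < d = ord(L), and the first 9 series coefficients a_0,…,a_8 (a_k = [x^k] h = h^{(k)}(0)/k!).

L = (5 + 11·x + 18·x^2) + (-2 - 4·x + 10·x^2 + 12·x^3)·Dx  (order 1).
h: a_k = -12, -30, -81/2, -483/4, -5241/32, -31041/64, -162093/256, -1037355/512, -18527625/8192, …
ICs: h(0) = -12.

f: a_k = -3, -9/2, 27/8, -81/16, 1215/128, -5103/256, 45927/1024, -216513/2048, 8444007/32768, …
g: a_k = 4, 4, 12, 20, 44, 84, 172, 340, 684, …
Sym-product of L_f,L_g gives L₀ (≤ ord 1).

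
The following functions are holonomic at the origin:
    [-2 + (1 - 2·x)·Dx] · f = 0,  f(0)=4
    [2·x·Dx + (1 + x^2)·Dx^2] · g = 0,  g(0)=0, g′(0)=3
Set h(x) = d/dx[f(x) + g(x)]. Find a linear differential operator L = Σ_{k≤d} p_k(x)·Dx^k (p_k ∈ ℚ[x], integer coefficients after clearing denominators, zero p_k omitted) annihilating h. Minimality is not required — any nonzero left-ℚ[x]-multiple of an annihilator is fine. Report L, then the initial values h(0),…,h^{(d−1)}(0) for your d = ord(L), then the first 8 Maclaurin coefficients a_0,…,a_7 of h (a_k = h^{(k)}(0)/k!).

f: a_k = 4, 8, 16, 32, 64, 128, 256, 512, …
g: a_k = 0, 3, 0, -1, 0, 3/5, 0, -3/7, …
L₀ := lclm(L_f,L_g); ord L₀ ≤ 1+2.
h₀' ⇒ L via d/dx closure of L₀.
L = (-4 + 32·x + 12·x^2) + (13 - 4·x + 25·x^2 + 12·x^3)·Dx + (-2 + 3·x + 3·x^3 + 2·x^4)·Dx^2  (order 2).
h: a_k = 11, 32, 93, 256, 643, 1536, 3581, 8192, …
ICs: h(0) = 11, h′(0) = 32.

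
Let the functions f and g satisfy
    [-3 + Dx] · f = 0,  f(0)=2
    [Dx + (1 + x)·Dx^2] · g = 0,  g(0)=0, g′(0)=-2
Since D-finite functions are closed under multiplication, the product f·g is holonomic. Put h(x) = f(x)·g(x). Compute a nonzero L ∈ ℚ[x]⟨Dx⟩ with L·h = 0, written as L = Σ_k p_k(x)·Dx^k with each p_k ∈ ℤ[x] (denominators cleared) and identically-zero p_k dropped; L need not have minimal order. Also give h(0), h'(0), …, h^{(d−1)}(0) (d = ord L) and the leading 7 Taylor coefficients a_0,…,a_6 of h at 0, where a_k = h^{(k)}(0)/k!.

f: a_k = 2, 6, 9, 9, 27/4, 81/20, 81/40, …
g: a_k = 0, -2, 1, -2/3, 1/2, -2/5, 1/3, …
Product ⇒ symmetric product L₀, ord ≤ 2.
L = (6 + 9·x) + (-5 - 6·x)·Dx + (1 + x)·Dx^2  (order 2).
h: a_k = 0, -4, -10, -40/3, -12, -83/10, -55/12, …
ICs: h(0) = 0, h′(0) = -4.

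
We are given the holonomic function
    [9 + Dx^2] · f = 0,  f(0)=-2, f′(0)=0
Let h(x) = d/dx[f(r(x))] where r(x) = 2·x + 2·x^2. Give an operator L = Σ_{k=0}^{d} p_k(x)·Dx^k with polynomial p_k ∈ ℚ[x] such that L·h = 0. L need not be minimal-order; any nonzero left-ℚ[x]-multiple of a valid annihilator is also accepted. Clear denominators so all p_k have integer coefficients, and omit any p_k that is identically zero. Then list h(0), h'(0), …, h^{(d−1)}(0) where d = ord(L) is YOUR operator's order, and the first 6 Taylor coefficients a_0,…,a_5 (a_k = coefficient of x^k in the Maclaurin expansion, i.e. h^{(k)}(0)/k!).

L = (48 + 288·x + 864·x^2 + 1152·x^3 + 576·x^4) + (-6 - 12·x)·Dx + (1 + 4·x + 4·x^2)·Dx^2  (order 2).
h: a_k = 0, 72, 216, -288, -2160, -15552/5, …
ICs: h(0) = 0, h′(0) = 72.

f: a_k = -2, 0, 9, 0, -27/4, 0, …
f∘r: x↦r, Dx↦Dx/r' in L_f ⇒ L₀.
Differentiate: ansatz ord ≤ ord L₀ ⇒ L.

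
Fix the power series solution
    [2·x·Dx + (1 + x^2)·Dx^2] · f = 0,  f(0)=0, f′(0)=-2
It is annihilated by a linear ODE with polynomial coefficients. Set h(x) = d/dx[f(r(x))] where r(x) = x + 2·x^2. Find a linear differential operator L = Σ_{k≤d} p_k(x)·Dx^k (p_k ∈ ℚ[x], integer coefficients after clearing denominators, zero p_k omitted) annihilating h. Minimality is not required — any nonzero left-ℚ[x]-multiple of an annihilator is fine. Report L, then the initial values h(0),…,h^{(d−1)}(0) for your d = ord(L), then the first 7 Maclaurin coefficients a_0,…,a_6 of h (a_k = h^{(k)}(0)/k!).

L = (-4 + 2·x + 16·x^2 + 48·x^3 + 48·x^4) + (1 + 4·x + x^2 + 8·x^3 + 20·x^4 + 16·x^5)·Dx  (order 1).
h: a_k = -2, -8, 2, 16, 38, 8, -110, …
ICs: h(0) = -2.

f: a_k = 0, -2, 0, 2/3, 0, -2/5, 0, …
h₀=f(r): pull back L_f along r ⇒ L₀.
h=h₀': d/dx-closure on L₀ ⇒ L.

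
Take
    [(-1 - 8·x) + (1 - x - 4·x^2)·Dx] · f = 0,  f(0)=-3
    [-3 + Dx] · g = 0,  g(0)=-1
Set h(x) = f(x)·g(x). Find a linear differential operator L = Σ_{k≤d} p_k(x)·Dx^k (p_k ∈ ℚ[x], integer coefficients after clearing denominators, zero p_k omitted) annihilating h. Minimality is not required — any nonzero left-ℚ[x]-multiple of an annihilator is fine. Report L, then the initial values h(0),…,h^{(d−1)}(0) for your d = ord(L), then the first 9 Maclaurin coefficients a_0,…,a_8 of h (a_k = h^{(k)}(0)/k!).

f: a_k = -3, -3, -15, -27, -87, -195, -543, -1323, -3495, …
g: a_k = -1, -3, -9/2, -9/2, -27/8, -81/40, -81/80, -243/560, -729/4480, …
f·g: L₀ = L_f ⊗_s L_g, ord ≤ 1·1.
L = (4 + 5·x - 12·x^2) + (-1 + x + 4·x^2)·Dx  (order 1).
h: a_k = 3, 12, 75/2, 99, 2073/8, 3306/5, 136059/80, 243423/56, 49953243/4480, …
ICs: h(0) = 3.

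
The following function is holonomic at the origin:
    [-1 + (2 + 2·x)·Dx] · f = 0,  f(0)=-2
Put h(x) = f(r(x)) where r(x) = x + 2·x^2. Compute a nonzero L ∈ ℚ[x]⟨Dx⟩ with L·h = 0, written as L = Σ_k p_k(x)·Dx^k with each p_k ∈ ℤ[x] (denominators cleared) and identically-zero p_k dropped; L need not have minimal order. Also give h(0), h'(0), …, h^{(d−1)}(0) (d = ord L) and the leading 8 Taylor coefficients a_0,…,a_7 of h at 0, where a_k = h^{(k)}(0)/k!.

L = (-1 - 4·x) + (2 + 2·x + 4·x^2)·Dx  (order 1).
h: a_k = -2, -1, -7/4, 7/8, 21/64, -119/128, 189/512, 791/1024, …
ICs: h(0) = -2.

f: a_k = -2, -1, 1/4, -1/8, 5/64, -7/128, 21/512, -33/1024, …
L₀ from L_f via x↦r, Dx↦r'^{-1}Dx.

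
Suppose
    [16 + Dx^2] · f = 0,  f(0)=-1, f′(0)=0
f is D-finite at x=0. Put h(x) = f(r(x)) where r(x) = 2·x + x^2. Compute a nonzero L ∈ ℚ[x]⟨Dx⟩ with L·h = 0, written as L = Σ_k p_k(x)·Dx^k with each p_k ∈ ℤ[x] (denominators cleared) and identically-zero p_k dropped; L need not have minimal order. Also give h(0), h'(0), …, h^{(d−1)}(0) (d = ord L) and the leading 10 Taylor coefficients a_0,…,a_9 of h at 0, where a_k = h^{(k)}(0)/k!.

f: a_k = -1, 0, 8, 0, -32/3, 0, 256/45, 0, -512/315, 0, …
h₀=f(r): pull back L_f along r ⇒ L₀.
L = (64 + 192·x + 192·x^2 + 64·x^3) - Dx + (1 + x)·Dx^2  (order 2).
h: a_k = -1, 0, 32, 32, -488/3, -1024/3, 4864/45, 15104/15, 295648/315, -237568/315, …
ICs: h(0) = -1, h′(0) = 0.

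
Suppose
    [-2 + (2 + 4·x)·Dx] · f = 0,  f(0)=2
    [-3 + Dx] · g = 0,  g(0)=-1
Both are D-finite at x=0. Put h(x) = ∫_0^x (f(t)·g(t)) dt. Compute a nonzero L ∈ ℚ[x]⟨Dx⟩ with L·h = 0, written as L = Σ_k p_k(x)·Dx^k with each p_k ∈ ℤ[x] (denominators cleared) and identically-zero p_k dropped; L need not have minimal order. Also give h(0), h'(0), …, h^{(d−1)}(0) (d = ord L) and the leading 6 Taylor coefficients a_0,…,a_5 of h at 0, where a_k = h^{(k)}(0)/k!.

f: a_k = 2, 2, -1, 1, -5/4, 7/4, …
g: a_k = -1, -3, -9/2, -9/2, -27/8, -81/40, …
L₀ := L_f ⊗_s L_g (sym. prod.), ord ≤ 1.
h=∫h₀ ⇒ L = L₀·Dx.
L = (-4 - 6·x)·Dx + (1 + 2·x)·Dx^2  (order 2).
h: a_k = 0, -2, -4, -14/3, -4, -13/5, …
ICs: h(0) = 0, h′(0) = -2.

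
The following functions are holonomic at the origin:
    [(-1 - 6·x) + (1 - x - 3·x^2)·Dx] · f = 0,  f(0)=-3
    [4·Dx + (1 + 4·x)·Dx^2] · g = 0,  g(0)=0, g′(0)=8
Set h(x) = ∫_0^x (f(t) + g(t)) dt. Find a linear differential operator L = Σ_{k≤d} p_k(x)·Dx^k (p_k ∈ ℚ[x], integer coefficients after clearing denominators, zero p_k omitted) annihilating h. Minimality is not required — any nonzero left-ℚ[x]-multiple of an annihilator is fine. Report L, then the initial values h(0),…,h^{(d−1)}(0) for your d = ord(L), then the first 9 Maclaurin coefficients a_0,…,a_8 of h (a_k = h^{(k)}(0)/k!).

L = (212 + 1072·x + 3144·x^2 + 2160·x^3 + 2592·x^4)·Dx^2 + (5 + 248·x + 1922·x^2 + 4308·x^3 + 4464·x^4 + 4320·x^5)·Dx^3 + (-6 - 53·x - 108·x^2 + 110·x^3 + 519·x^4 + 1044·x^5 + 864·x^6)·Dx^4  (order 4).
h: a_k = 0, -3, 5/2, -28/3, 65/12, -37, 724/15, -4969/21, 28211/56, …
ICs: h(0) = 0, h′(0) = -3, h′′(0) = 5, h′′′(0) = -56.

f: a_k = -3, -3, -12, -21, -57, -120, -291, -651, -1524, …
g: a_k = 0, 8, -16, 128/3, -128, 2048/5, -4096/3, 32768/7, -16384, …
L₀ := lclm(L_f,L_g); ord L₀ ≤ 1+2.
h=∫₀ˣh₀: take L = L₀·Dx.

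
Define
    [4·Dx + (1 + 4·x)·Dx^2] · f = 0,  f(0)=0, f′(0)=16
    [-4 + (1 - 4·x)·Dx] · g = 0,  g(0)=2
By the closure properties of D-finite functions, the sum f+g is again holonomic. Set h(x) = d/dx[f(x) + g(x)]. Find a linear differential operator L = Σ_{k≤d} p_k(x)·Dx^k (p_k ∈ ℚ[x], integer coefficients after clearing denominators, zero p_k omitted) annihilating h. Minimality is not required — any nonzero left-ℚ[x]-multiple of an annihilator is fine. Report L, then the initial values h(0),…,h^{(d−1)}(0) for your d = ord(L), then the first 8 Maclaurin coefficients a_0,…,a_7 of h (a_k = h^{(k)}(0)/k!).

L = (-160 - 128·x) + (-16 - 256·x - 256·x^2)·Dx + (3 + 4·x - 48·x^2 - 64·x^3)·Dx^2  (order 2).
h: a_k = 24, 0, 640, 1024, 14336, 32768, 294912, 786432, …
ICs: h(0) = 24, h′(0) = 0.

f: a_k = 0, 16, -32, 256/3, -256, 4096/5, -8192/3, 65536/7, …
g: a_k = 2, 8, 32, 128, 512, 2048, 8192, 32768, …
f+g: L₀ = lclm(L_f,L_g), ord ≤ 2+1.
h=h₀': d/dx-closure on L₀ ⇒ L.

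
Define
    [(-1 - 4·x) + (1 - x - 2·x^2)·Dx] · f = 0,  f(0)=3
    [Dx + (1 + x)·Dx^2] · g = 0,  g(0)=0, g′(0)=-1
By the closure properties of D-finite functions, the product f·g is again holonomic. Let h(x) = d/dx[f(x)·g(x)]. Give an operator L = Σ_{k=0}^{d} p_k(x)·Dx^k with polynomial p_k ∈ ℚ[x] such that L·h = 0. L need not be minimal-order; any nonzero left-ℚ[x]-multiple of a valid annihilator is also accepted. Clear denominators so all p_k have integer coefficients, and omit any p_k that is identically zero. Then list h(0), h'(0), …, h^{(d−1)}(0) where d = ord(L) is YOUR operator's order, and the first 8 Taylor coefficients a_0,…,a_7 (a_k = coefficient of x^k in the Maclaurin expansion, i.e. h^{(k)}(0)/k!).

L = (72 + 180·x + 144·x^2) + (13 + 93·x + 192·x^2 + 112·x^3)·Dx + (-5 - 8·x + 15·x^2 + 34·x^3 + 16·x^4)·Dx^2  (order 2).
h: a_k = -3, -3, -51/2, -43, -567/4, -2961/10, -14907/20, -11469/7, …
ICs: h(0) = -3, h′(0) = -3.

f: a_k = 3, 3, 9, 15, 33, 63, 129, 255, …
g: a_k = 0, -1, 1/2, -1/3, 1/4, -1/5, 1/6, -1/7, …
Product ⇒ symmetric product L₀, ord ≤ 2.
h=h₀': d/dx-closure on L₀ ⇒ L.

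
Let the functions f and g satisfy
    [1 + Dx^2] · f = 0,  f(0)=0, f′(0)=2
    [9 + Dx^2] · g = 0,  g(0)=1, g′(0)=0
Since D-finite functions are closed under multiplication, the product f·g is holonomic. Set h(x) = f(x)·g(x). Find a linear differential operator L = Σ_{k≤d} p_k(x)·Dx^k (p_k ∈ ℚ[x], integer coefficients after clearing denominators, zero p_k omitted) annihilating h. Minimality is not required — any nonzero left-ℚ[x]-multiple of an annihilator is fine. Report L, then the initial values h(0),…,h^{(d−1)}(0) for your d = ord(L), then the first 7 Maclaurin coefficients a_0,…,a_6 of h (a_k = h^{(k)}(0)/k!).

f: a_k = 0, 2, 0, -1/3, 0, 1/60, 0, …
g: a_k = 1, 0, -9/2, 0, 27/8, 0, -81/80, …
L₀ := L_f ⊗_s L_g (sym. prod.), ord ≤ 4.
L = 64 + 20·Dx^2 + Dx^4  (order 4).
h: a_k = 0, 2, 0, -28/3, 0, 124/15, 0, …
ICs: h(0) = 0, h′(0) = 2, h′′(0) = 0, h′′′(0) = -56.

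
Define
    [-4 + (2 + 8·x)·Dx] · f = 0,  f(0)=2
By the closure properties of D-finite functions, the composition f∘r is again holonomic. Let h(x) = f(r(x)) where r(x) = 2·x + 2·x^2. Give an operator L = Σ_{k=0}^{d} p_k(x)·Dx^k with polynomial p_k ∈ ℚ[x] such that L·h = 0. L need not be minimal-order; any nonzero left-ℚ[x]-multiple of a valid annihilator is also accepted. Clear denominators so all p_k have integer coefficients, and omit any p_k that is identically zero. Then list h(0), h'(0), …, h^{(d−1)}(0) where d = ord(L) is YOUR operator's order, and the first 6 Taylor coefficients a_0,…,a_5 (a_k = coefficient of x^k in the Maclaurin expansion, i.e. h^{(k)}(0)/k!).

f: a_k = 2, 4, -4, 8, -20, 56, …
Substitute x→r, Dx→(1/r')Dx; clear ⇒ L₀.
L = (-4 - 8·x) + (1 + 8·x + 8·x^2)·Dx  (order 1).
h: a_k = 2, 8, -8, 32, -144, 704, …
ICs: h(0) = 2.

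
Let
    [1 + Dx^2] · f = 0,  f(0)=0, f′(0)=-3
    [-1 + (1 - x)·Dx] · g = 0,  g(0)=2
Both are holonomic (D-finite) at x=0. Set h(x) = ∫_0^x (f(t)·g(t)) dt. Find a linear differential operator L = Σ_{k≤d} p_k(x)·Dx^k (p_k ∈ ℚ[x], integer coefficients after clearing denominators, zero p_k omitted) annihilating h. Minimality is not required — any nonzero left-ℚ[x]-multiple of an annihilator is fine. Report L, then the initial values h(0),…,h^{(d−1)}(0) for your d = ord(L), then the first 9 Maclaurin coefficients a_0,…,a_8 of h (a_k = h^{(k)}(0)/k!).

L = (-1 + x)·Dx + 2·Dx^2 + (-1 + x)·Dx^3  (order 3).
h: a_k = 0, 0, -3, -2, -5/4, -1, -101/120, -101/140, -4241/6720, …
ICs: h(0) = 0, h′(0) = 0, h′′(0) = -6.

f: a_k = 0, -3, 0, 1/2, 0, -1/40, 0, 1/1680, 0, …
g: a_k = 2, 2, 2, 2, 2, 2, 2, 2, 2, …
Product ⇒ symmetric product L₀, ord ≤ 2.
Integrate: L := L₀·Dx.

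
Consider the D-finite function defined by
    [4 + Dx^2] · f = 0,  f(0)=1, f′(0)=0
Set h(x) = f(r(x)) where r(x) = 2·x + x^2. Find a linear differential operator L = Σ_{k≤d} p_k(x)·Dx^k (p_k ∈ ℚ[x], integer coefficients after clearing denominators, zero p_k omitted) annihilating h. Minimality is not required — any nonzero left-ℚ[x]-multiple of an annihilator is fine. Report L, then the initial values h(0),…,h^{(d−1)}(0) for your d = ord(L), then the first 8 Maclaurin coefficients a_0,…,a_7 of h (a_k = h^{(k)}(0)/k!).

L = (16 + 48·x + 48·x^2 + 16·x^3) - Dx + (1 + x)·Dx^2  (order 2).
h: a_k = 1, 0, -8, -8, 26/3, 64/3, 464/45, -176/15, …
ICs: h(0) = 1, h′(0) = 0.

f: a_k = 1, 0, -2, 0, 2/3, 0, -4/45, 0, …
Substitute x→r, Dx→(1/r')Dx; clear ⇒ L₀.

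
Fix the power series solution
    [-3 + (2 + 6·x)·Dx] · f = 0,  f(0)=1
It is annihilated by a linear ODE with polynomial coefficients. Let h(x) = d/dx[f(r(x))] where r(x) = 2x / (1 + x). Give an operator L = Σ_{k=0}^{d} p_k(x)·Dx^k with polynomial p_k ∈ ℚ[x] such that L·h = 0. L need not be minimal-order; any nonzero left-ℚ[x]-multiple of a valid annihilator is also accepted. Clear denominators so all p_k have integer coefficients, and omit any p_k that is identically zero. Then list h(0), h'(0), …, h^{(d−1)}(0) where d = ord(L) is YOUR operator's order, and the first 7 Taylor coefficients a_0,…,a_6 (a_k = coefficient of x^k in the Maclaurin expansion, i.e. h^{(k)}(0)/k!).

f: a_k = 1, 3/2, -9/8, 27/16, -405/128, 1701/256, -15309/1024, …
Substitute x→r, Dx→(1/r')Dx; clear ⇒ L₀.
h=h₀': d/dx-closure on L₀ ⇒ L.
L = (-5 - 14·x) + (-1 - 8·x - 7·x^2)·Dx  (order 1).
h: a_k = 3, -15, 153/2, -861/2, 20685/8, -128961/8, 1644825/16, …
ICs: h(0) = 3.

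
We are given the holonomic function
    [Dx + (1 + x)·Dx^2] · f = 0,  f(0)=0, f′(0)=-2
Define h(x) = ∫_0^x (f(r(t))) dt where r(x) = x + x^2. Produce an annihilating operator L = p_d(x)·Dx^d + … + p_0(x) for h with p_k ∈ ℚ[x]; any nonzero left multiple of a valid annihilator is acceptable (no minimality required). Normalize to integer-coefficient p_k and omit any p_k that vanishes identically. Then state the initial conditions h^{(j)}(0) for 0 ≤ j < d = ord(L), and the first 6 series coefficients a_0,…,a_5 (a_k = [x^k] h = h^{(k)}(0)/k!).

L = (-1 + 2·x + 2·x^2)·Dx^2 + (1 + 3·x + 3·x^2 + 2·x^3)·Dx^3  (order 3).
h: a_k = 0, 0, -1, -1/3, 1/3, -1/10, …
ICs: h(0) = 0, h′(0) = 0, h′′(0) = -2.

f: a_k = 0, -2, 1, -2/3, 1/2, -2/5, …
L₀ from L_f via x↦r, Dx↦r'^{-1}Dx.
h=∫h₀ ⇒ L = L₀·Dx.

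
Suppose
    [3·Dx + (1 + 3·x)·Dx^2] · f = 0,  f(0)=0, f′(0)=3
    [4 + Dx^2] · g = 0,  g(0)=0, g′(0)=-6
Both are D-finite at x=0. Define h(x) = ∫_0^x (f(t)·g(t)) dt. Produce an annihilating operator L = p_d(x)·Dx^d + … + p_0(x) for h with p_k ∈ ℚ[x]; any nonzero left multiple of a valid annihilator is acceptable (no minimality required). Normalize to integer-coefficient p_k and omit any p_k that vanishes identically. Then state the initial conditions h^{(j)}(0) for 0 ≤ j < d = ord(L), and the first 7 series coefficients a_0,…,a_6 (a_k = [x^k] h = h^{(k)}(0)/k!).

L = (-1112 - 1248·x + 7344·x^2 + 27648·x^3 + 20736·x^4)·Dx + (-48 + 2160·x + 10368·x^2 + 10368·x^3)·Dx^2 + (-250 + 240·x + 4968·x^2 + 13824·x^3 + 10368·x^4)·Dx^3 + (-12 + 540·x + 2592·x^2 + 2592·x^3)·Dx^4 + (7 + 138·x + 783·x^2 + 1728·x^3 + 1296·x^4)·Dx^5  (order 5).
h: a_k = 0, 0, 0, -6, 27/4, -42/5, 69/4, …
ICs: h(0) = 0, h′(0) = 0, h′′(0) = 0, h′′′(0) = -36, h′′′′(0) = 162.

f: a_k = 0, 3, -9/2, 9, -81/4, 243/5, -243/2, …
g: a_k = 0, -6, 0, 4, 0, -4/5, 0, …
f·g: L₀ = L_f ⊗_s L_g, ord ≤ 2·2.
Integrate: L := L₀·Dx.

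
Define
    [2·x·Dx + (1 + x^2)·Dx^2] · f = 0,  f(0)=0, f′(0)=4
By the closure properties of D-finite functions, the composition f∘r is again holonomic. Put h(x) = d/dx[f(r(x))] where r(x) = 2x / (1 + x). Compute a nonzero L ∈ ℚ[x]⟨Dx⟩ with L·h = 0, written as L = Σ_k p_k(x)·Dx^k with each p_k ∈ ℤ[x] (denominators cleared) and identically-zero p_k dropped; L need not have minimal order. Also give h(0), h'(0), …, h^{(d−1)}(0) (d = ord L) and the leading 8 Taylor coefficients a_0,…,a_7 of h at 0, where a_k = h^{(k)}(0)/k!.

f: a_k = 0, 4, 0, -4/3, 0, 4/5, 0, -4/7, …
L₀ from L_f via x↦r, Dx↦r'^{-1}Dx.
h₀' ⇒ L via d/dx closure of L₀.
L = (2 + 10·x) + (1 + 2·x + 5·x^2)·Dx  (order 1).
h: a_k = 8, -16, -8, 96, -152, -176, 1112, -1344, …
ICs: h(0) = 8.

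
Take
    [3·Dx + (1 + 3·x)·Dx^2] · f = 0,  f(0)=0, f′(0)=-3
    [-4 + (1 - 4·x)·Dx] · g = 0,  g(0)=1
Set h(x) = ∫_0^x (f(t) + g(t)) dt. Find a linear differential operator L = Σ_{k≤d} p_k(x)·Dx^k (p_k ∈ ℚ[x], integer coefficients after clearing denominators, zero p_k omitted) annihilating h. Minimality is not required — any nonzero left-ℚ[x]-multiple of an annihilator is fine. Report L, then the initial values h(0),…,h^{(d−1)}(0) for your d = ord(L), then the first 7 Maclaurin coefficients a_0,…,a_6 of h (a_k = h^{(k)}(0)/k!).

L = (-432 - 288·x)·Dx^2 + (-78 - 720·x - 576·x^2)·Dx^3 + (11 + x - 144·x^2 - 144·x^3)·Dx^4  (order 4).
h: a_k = 0, 1, 1/2, 41/6, 55/4, 221/4, 4877/30, …
ICs: h(0) = 0, h′(0) = 1, h′′(0) = 1, h′′′(0) = 41.

f: a_k = 0, -3, 9/2, -9, 81/4, -243/5, 243/2, …
g: a_k = 1, 4, 16, 64, 256, 1024, 4096, …
Weyl lclm of L_f,L_g ⇒ L₀ (ord ≤ 3).
Integrate: L := L₀·Dx.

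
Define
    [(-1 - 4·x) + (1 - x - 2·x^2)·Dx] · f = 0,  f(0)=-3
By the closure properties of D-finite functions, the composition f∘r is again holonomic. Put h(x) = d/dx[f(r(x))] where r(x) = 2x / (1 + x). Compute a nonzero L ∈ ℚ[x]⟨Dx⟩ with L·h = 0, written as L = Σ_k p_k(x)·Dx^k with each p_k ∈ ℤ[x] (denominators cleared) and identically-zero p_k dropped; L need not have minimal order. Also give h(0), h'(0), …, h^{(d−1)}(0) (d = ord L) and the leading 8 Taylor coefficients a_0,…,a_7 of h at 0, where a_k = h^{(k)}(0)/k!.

f: a_k = -3, -3, -9, -15, -33, -63, -129, -255, …
Substitute x→r, Dx→(1/r')Dx; clear ⇒ L₀.
h₀' ⇒ L via d/dx closure of L₀.
L = (10 + 54·x + 270·x^2 + 162·x^3) + (-1 - 10·x + 90·x^3 + 81·x^4)·Dx  (order 1).
h: a_k = -6, -60, -162, -1080, -2430, -14580, -30618, -174960, …
ICs: h(0) = -6.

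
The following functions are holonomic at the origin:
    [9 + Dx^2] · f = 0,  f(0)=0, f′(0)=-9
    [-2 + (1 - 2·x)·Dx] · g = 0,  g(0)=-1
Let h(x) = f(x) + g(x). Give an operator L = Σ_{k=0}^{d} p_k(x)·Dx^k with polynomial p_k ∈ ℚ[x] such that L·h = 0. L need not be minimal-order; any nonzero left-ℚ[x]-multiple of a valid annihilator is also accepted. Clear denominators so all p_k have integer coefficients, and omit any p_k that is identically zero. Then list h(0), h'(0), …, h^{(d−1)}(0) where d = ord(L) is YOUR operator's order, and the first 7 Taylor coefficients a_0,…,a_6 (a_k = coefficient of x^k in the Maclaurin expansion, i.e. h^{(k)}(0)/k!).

L = (-594 + 648·x - 648·x^2) + (153 - 630·x + 972·x^2 - 648·x^3)·Dx + (-66 + 72·x - 72·x^2)·Dx^2 + (17 - 70·x + 108·x^2 - 72·x^3)·Dx^3  (order 3).
h: a_k = -1, -11, -4, 11/2, -16, -1523/40, -64, …
ICs: h(0) = -1, h′(0) = -11, h′′(0) = -8.

f: a_k = 0, -9, 0, 27/2, 0, -243/40, 0, …
g: a_k = -1, -2, -4, -8, -16, -32, -64, …
Sum ⇒ L₀ = lclm(L_f,L_g) in ℚ(x)⟨Dx⟩.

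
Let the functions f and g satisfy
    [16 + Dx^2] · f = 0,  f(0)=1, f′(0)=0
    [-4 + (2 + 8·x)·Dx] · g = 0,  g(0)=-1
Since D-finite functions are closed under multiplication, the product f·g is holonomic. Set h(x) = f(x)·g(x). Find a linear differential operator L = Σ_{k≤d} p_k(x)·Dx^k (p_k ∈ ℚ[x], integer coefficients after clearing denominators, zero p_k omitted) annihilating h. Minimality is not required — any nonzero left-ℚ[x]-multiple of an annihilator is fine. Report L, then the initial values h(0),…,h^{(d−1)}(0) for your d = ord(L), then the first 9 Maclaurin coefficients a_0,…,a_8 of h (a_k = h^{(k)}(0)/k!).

L = (28 + 128·x + 256·x^2) + (-4 - 16·x)·Dx + (1 + 8·x + 16·x^2)·Dx^2  (order 2).
h: a_k = -1, -2, 10, 12, -50/3, -52/3, 1396/45, -3208/45, 88094/315, …
ICs: h(0) = -1, h′(0) = -2.

f: a_k = 1, 0, -8, 0, 32/3, 0, -256/45, 0, 512/315, …
g: a_k = -1, -2, 2, -4, 10, -28, 84, -264, 858, …
f·g: L₀ = L_f ⊗_s L_g, ord ≤ 2·1.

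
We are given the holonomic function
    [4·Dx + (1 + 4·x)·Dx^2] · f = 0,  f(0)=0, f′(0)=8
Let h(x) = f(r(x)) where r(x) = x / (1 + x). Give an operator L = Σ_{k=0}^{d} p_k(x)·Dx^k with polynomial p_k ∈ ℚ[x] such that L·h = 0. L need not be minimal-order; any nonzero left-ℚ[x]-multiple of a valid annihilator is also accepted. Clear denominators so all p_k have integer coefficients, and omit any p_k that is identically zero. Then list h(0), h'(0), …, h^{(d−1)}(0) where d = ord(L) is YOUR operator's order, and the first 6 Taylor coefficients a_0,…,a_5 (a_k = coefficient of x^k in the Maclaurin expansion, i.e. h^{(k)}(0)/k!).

L = (6 + 10·x)·Dx + (1 + 6·x + 5·x^2)·Dx^2  (order 2).
h: a_k = 0, 8, -24, 248/3, -312, 6248/5, …
ICs: h(0) = 0, h′(0) = 8.

f: a_k = 0, 8, -16, 128/3, -128, 2048/5, …
L₀ from L_f via x↦r, Dx↦r'^{-1}Dx.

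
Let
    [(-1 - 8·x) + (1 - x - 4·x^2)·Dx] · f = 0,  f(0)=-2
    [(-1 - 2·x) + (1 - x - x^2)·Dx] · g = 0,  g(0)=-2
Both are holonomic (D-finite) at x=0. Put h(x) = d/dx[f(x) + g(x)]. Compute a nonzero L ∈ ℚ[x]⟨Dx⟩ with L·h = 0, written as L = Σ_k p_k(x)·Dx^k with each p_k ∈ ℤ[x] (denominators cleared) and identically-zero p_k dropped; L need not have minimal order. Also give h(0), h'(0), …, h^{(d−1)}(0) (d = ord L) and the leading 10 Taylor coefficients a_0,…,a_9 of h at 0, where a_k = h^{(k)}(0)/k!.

f: a_k = -2, -2, -10, -18, -58, -130, -362, -882, -2330, -5858, …
g: a_k = -2, -2, -4, -6, -10, -16, -26, -42, -68, -110, …
Sum ⇒ L₀ = lclm(L_f,L_g) in ℚ(x)⟨Dx⟩.
h=h₀': d/dx-closure on L₀ ⇒ L.
L = (-6 - 216·x - 240·x^2 - 984·x^3 - 1554·x^4 - 1440·x^5 + 576·x^6) + (6 + 54·x + 66·x^2 + 144·x^3 - 177·x^4 - 1506·x^5 - 672·x^6 + 384·x^7)·Dx + (-1 + 2·x - 11·x^2 - 2·x^3 + 122·x^4 + 9·x^5 - 243·x^6 - 48·x^7 + 48·x^8)·Dx^2  (order 2).
h: a_k = -4, -28, -72, -272, -730, -2328, -6468, -19184, -53712, -153560, …
ICs: h(0) = -4, h′(0) = -28.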